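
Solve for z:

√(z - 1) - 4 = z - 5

z = 1 or z = 2

Isolate the radical: √(z - 1) = z - 1.
Square both sides: z - 1 = (z - 1)².
Expand and rearrange: z² - 3z + 2 = 0.
Solving gives z = 2 or z = 1.
Check each candidate in the original equation:
  z = 2: √(1) = 1, while z - 1 = 1 — valid.
  z = 1: √(0) = 0, while z - 1 = 0 — valid.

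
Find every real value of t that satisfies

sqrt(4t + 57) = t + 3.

Square both sides: 4t + 57 = (t + 3)^2.
Expand and rearrange: t^2 + 2t - 48 = 0.
Solving gives t = 6 or t = -8.
Check each candidate in the original equation:
  t = 6: sqrt(81) = 9, while t + 3 = 9 — valid.
  t = -8: sqrt(25) = 5, while t + 3 = -5 — extraneous.

t = 6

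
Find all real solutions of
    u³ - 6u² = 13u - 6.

Rearrange: u³ - 6u² - 13u + 6 = 0.
Possible rational roots are divisors of 6. Testing u = -2 gives 0, so (u + 2) is a factor.
Divide: u³ - 6u² - 13u + 6 = (u + 2)(u² - 8u + 3).
Apply the quadratic formula to u² - 8u + 3 = 0: u = (8 ± √52)/2, i.e. u ≈ 7.6056 or u ≈ 0.3944.

u = -2 or u = 0.3944 or u = 7.6056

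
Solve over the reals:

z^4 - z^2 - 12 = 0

z = -2 or z = 2

Let u = z^2. The equation becomes u^2 - u - 12 = 0.
Factor: (u + 3)(u - 4) = 0, so u = -3 or u = 4.
z^2 = -3 < 0 has no real solution.
z^2 = 4 gives z = +/-2.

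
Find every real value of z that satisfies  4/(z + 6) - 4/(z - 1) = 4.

Multiply both sides by (z + 6)(z - 1):
4(z - 1) - 4(z + 6) = 4(z + 6)(z - 1).
Expand and collect terms: 4z^2 + 20z + 4 = 0.
By the quadratic formula, z = (-20 +/- sqrt(336)) / 8, so z ~= -0.2087 or z ~= -4.7913.
Neither value makes a denominator zero (z != -6, z != 1), so both are valid.

z = -4.7913 or z = -0.2087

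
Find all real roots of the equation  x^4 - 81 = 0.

Let u = x^2. The equation becomes u^2 - 81 = 0.
Factor: (u + 9)(u - 9) = 0, so u = -9 or u = 9.
x^2 = -9 < 0 has no real solution.
x^2 = 9 gives x = +/-3.

x = -3 or x = 3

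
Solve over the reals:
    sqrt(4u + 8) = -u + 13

u = 7

Square both sides: 4u + 8 = (-u + 13)^2.
Expand and rearrange: u^2 - 30u + 161 = 0.
Solving gives u = 23 or u = 7.
Check each candidate in the original equation:
  u = 23: sqrt(100) = 10, while -u + 13 = -10 — extraneous.
  u = 7: sqrt(36) = 6, while -u + 13 = 6 — valid.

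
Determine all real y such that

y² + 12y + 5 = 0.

y = -11.5678 or y = -0.4322

Discriminant: (12)² − 4·1·5 = 124.
Quadratic formula: y = (-12 ± √124) / 2.
So y = -6 + √(31) ≈ -0.4322 or y = -6 - √(31) ≈ -11.5678.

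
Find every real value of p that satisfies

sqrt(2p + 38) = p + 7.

Square both sides: 2p + 38 = (p + 7)^2.
Expand and rearrange: p^2 + 12p + 11 = 0.
Solving gives p = -1 or p = -11.
Check each candidate in the original equation:
  p = -1: sqrt(36) = 6, while p + 7 = 6 — valid.
  p = -11: sqrt(16) = 4, while p + 7 = -4 — extraneous.

p = -1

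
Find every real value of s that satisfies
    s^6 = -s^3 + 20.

Let u = s^3. The equation becomes u^2 + u - 20 = 0.
Factor: (u + 5)(u - 4) = 0, so u = -5 or u = 4.
s^3 = -5 gives s = -(5)^(1/3) ~= -1.71.
s^3 = 4 gives s = (4)^(1/3) ~= 1.5874.

s = -1.71 or s = 1.5874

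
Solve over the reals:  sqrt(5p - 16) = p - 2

Square both sides: 5p - 16 = (p - 2)^2.
Expand and rearrange: p^2 - 9p + 20 = 0.
Solving gives p = 5 or p = 4.
Check each candidate in the original equation:
  p = 5: sqrt(9) = 3, while p - 2 = 3 — valid.
  p = 4: sqrt(4) = 2, while p - 2 = 2 — valid.

p = 4 or p = 5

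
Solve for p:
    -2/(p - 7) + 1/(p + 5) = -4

Multiply both sides by (p - 7)(p + 5):
-2(p + 5) + (p - 7) = -4(p - 7)(p + 5).
Expand and collect terms: -4p^2 + 9p + 157 = 0.
By the quadratic formula, p = (-9 +/- sqrt(2593)) / -8, so p ~= -5.2402 or p ~= 7.4902.
Neither value makes a denominator zero (p != 7, p != -5), so both are valid.

p = -5.2402 or p = 7.4902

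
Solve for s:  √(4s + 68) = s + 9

Square both sides: 4s + 68 = (s + 9)².
Expand and rearrange: s² + 14s + 13 = 0.
Solving gives s = -1 or s = -13.
Check each candidate in the original equation:
  s = -1: √(64) = 8, while s + 9 = 8 — valid.
  s = -13: √(16) = 4, while s + 9 = -4 — extraneous.

s = -1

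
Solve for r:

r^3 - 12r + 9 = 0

Possible rational roots are divisors of 9. Testing r = 3 gives 0, so (r - 3) is a factor.
Divide: r^3 - 12r + 9 = (r - 3)(r^2 + 3r - 3).
Apply the quadratic formula to r^2 + 3r - 3 = 0: r = (-3 +/- sqrt(21))/2, i.e. r ~= 0.7913 or r ~= -3.7913.

r = -3.7913 or r = 0.7913 or r = 3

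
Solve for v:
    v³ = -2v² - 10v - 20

Rearrange: v³ + 2v² + 10v + 20 = 0.
Possible rational roots are divisors of 20. Testing v = -2 gives 0, so (v + 2) is a factor.
Divide: v³ + 2v² + 10v + 20 = (v + 2)(v² + 10).
The quadratic v² + 10 has discriminant -40 < 0, so no further real roots.

v = -2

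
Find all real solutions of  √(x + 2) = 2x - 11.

Square both sides: x + 2 = (2x - 11)².
Expand and rearrange: 4x² - 45x + 119 = 0.
Solving gives x = 7 or x = 4.25.
Check each candidate in the original equation:
  x = 7: √(9) = 3, while 2x - 11 = 3 — valid.
  x = 4.25: √(6.25) = 2.5, while 2x - 11 = -2.5 — extraneous.

x = 7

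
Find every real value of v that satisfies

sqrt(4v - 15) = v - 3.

v = 4 or v = 6

Square both sides: 4v - 15 = (v - 3)^2.
Expand and rearrange: v^2 - 10v + 24 = 0.
Solving gives v = 6 or v = 4.
Check each candidate in the original equation:
  v = 6: sqrt(9) = 3, while v - 3 = 3 — valid.
  v = 4: sqrt(1) = 1, while v - 3 = 1 — valid.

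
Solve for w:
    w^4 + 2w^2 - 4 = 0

Let u = w^2. The equation becomes u^2 + 2u - 4 = 0.
By the quadratic formula, u = -1 + sqrt(5) or u = -sqrt(5) - 1.
w^2 = -1 + sqrt(5) gives w = +/-sqrt(-1 + sqrt(5)) ~= +/-1.1118.
w^2 = -sqrt(5) - 1 < 0 has no real solution.

w = -1.1118 or w = 1.1118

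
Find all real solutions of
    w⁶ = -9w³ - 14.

Let u = w³. The equation becomes u² + 9u + 14 = 0.
Factor: (u + 7)(u + 2) = 0, so u = -7 or u = -2.
w³ = -7 gives w = -∛(7) ≈ -1.9129.
w³ = -2 gives w = -∛(2) ≈ -1.2599.

w = -1.9129 or w = -1.2599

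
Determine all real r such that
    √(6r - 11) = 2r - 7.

r = 6

Square both sides: 6r - 11 = (2r - 7)².
Expand and rearrange: 4r² - 34r + 60 = 0.
Solving gives r = 6 or r = 2.5.
Check each candidate in the original equation:
  r = 6: √(25) = 5, while 2r - 7 = 5 — valid.
  r = 2.5: √(4) = 2, while 2r - 7 = -2 — extraneous.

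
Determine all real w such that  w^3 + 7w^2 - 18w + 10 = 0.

Possible rational roots are divisors of 10. Testing w = 1 gives 0, so (w - 1) is a factor.
Divide: w^3 + 7w^2 - 18w + 10 = (w - 1)(w^2 + 8w - 10).
Apply the quadratic formula to w^2 + 8w - 10 = 0: w = (-8 +/- sqrt(104))/2, i.e. w ~= 1.099 or w ~= -9.099.

w = -9.099 or w = 1 or w = 1.099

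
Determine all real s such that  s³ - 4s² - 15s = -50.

Rearrange: s³ - 4s² - 15s + 50 = 0.
Possible rational roots are divisors of 50. Testing s = 5 gives 0, so (s - 5) is a factor.
Divide: s³ - 4s² - 15s + 50 = (s - 5)(s² + s - 10).
Apply the quadratic formula to s² + s - 10 = 0: s = (-1 ± √41)/2, i.e. s ≈ 2.7016 or s ≈ -3.7016.

s = -3.7016 or s = 2.7016 or s = 5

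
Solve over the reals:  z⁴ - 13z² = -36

Let u = z². The equation becomes u² - 13u + 36 = 0.
Factor: (u - 4)(u - 9) = 0, so u = 4 or u = 9.
z² = 4 gives z = ±2.
z² = 9 gives z = ±3.

z = -3 or z = -2 or z = 2 or z = 3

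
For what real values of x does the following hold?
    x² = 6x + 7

Bring every term to one side: x² - 6x - 7 = 0.
Factor: (x + 1)(x - 7) = 0.
So x = -1 or x = 7.

x = -1 or x = 7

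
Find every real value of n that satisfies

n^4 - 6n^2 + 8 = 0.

Let u = n^2. The equation becomes u^2 - 6u + 8 = 0.
Factor: (u - 2)(u - 4) = 0, so u = 2 or u = 4.
n^2 = 2 gives n = +/-sqrt(2) ~= +/-1.4142.
n^2 = 4 gives n = +/-2.

n = -2 or n = -1.4142 or n = 1.4142 or n = 2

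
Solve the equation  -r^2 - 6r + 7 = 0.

r = -7 or r = 1

Factor: -1(r + 7)(r - 1) = 0.
So r = -7 or r = 1.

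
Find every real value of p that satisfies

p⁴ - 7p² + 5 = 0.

p = -2.4885 or p = -0.8986 or p = 0.8986 or p = 2.4885

Let u = p². The equation becomes u² - 7u + 5 = 0.
By the quadratic formula, u = √(29)/2 + 7/2 or u = 7/2 - √(29)/2.
p² = √(29)/2 + 7/2 gives p = ±√(√(29)/2 + 7/2) ≈ ±2.4885.
p² = 7/2 - √(29)/2 gives p = ±√(7/2 - √(29)/2) ≈ ±0.8986.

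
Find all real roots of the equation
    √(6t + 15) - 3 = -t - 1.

t = -1

Isolate the radical: √(6t + 15) = -t + 2.
Square both sides: 6t + 15 = (-t + 2)².
Expand and rearrange: t² - 10t - 11 = 0.
Solving gives t = 11 or t = -1.
Check each candidate in the original equation:
  t = 11: √(81) = 9, while -t + 2 = -9 — extraneous.
  t = -1: √(9) = 3, while -t + 2 = 3 — valid.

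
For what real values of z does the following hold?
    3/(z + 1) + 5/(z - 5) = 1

Multiply both sides by (z + 1)(z - 5):
3(z - 5) + 5(z + 1) = (z + 1)(z - 5).
Expand and collect terms: z² - 12z + 5 = 0.
By the quadratic formula, z = (12 ± √124) / 2, so z ≈ 11.5678 or z ≈ 0.4322.
Neither value makes a denominator zero (z ≠ -1, z ≠ 5), so both are valid.

z = 0.4322 or z = 11.5678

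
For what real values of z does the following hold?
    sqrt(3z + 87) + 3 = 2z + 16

Isolate the radical: sqrt(3z + 87) = 2z + 13.
Square both sides: 3z + 87 = (2z + 13)^2.
Expand and rearrange: 4z^2 + 49z + 82 = 0.
Solving gives z = -2 or z = -10.25.
Check each candidate in the original equation:
  z = -2: sqrt(81) = 9, while 2z + 13 = 9 — valid.
  z = -10.25: sqrt(56.25) = 7.5, while 2z + 13 = -7.5 — extraneous.

z = -2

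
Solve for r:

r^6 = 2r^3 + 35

r = -1.71 or r = 1.9129

Let u = r^3. The equation becomes u^2 - 2u - 35 = 0.
Factor: (u + 5)(u - 7) = 0, so u = -5 or u = 7.
r^3 = -5 gives r = -(5)^(1/3) ~= -1.71.
r^3 = 7 gives r = (7)^(1/3) ~= 1.9129.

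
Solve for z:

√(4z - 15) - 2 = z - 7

z = 10

Isolate the radical: √(4z - 15) = z - 5.
Square both sides: 4z - 15 = (z - 5)².
Expand and rearrange: z² - 14z + 40 = 0.
Solving gives z = 10 or z = 4.
Check each candidate in the original equation:
  z = 10: √(25) = 5, while z - 5 = 5 — valid.
  z = 4: √(1) = 1, while z - 5 = -1 — extraneous.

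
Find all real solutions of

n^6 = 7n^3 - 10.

n = 1.2599 or n = 1.71

Let u = n^3. The equation becomes u^2 - 7u + 10 = 0.
Factor: (u - 2)(u - 5) = 0, so u = 2 or u = 5.
n^3 = 2 gives n = (2)^(1/3) ~= 1.2599.
n^3 = 5 gives n = (5)^(1/3) ~= 1.71.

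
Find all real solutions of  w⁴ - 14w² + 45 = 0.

w = -3 or w = -2.2361 or w = 2.2361 or w = 3

Let u = w². The equation becomes u² - 14u + 45 = 0.
Factor: (u - 5)(u - 9) = 0, so u = 5 or u = 9.
w² = 5 gives w = ±√(5) ≈ ±2.2361.
w² = 9 gives w = ±3.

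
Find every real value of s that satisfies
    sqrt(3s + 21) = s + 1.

Square both sides: 3s + 21 = (s + 1)^2.
Expand and rearrange: s^2 - s - 20 = 0.
Solving gives s = 5 or s = -4.
Check each candidate in the original equation:
  s = 5: sqrt(36) = 6, while s + 1 = 6 — valid.
  s = -4: sqrt(9) = 3, while s + 1 = -3 — extraneous.

s = 5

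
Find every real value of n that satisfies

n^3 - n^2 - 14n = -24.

n = -4 or n = 2 or n = 3

Rearrange: n^3 - n^2 - 14n + 24 = 0.
Possible rational roots are divisors of 24. Testing n = 3 gives 0, so (n - 3) is a factor.
Divide: n^3 - n^2 - 14n + 24 = (n - 3)(n^2 + 2n - 8).
Factor the quadratic: n = 2 or n = -4.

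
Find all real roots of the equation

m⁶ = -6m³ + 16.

Let u = m³. The equation becomes u² + 6u - 16 = 0.
Factor: (u + 8)(u - 2) = 0, so u = -8 or u = 2.
m³ = -8 gives m = -2.
m³ = 2 gives m = ∛(2) ≈ 1.2599.

m = -2 or m = 1.2599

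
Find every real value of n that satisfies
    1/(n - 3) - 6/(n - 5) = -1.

n = 2.7251 or n = 10.2749

Multiply both sides by (n - 3)(n - 5):
(n - 5) - 6(n - 3) = -(n - 3)(n - 5).
Expand and collect terms: -n^2 + 13n - 28 = 0.
By the quadratic formula, n = (-13 +/- sqrt(57)) / -2, so n ~= 2.7251 or n ~= 10.2749.
Neither value makes a denominator zero (n != 3, n != 5), so both are valid.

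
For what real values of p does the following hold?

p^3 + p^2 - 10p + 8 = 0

Possible rational roots are divisors of 8. Testing p = -4 gives 0, so (p + 4) is a factor.
Divide: p^3 + p^2 - 10p + 8 = (p + 4)(p^2 - 3p + 2).
Factor the quadratic: p = 2 or p = 1.

p = -4 or p = 1 or p = 2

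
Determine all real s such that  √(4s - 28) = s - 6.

s = 8

Square both sides: 4s - 28 = (s - 6)².
Expand and rearrange: s² - 16s + 64 = 0.
This gives the repeated root s = 8.
Check in the original equation:
  s = 8: √(4) = 2, while s - 6 = 2 — valid.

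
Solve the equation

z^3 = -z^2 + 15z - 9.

Rearrange: z^3 + z^2 - 15z + 9 = 0.
Possible rational roots are divisors of 9. Testing z = 3 gives 0, so (z - 3) is a factor.
Divide: z^3 + z^2 - 15z + 9 = (z - 3)(z^2 + 4z - 3).
Apply the quadratic formula to z^2 + 4z - 3 = 0: z = (-4 +/- sqrt(28))/2, i.e. z ~= 0.6458 or z ~= -4.6458.

z = -4.6458 or z = 0.6458 or z = 3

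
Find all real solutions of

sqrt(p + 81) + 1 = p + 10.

p = 0

Isolate the radical: sqrt(p + 81) = p + 9.
Square both sides: p + 81 = (p + 9)^2.
Expand and rearrange: p^2 + 17p = 0.
Solving gives p = 0 or p = -17.
Check each candidate in the original equation:
  p = 0: sqrt(81) = 9, while p + 9 = 9 — valid.
  p = -17: sqrt(64) = 8, while p + 9 = -8 — extraneous.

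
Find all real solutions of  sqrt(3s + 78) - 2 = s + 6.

s = 1

Isolate the radical: sqrt(3s + 78) = s + 8.
Square both sides: 3s + 78 = (s + 8)^2.
Expand and rearrange: s^2 + 13s - 14 = 0.
Solving gives s = 1 or s = -14.
Check each candidate in the original equation:
  s = 1: sqrt(81) = 9, while s + 8 = 9 — valid.
  s = -14: sqrt(36) = 6, while s + 8 = -6 — extraneous.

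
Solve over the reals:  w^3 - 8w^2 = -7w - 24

w = -1.2749 or w = 3 or w = 6.2749

Rearrange: w^3 - 8w^2 + 7w + 24 = 0.
Possible rational roots are divisors of 24. Testing w = 3 gives 0, so (w - 3) is a factor.
Divide: w^3 - 8w^2 + 7w + 24 = (w - 3)(w^2 - 5w - 8).
Apply the quadratic formula to w^2 - 5w - 8 = 0: w = (5 +/- sqrt(57))/2, i.e. w ~= 6.2749 or w ~= -1.2749.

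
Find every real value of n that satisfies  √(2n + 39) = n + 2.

n = 5

Square both sides: 2n + 39 = (n + 2)².
Expand and rearrange: n² + 2n - 35 = 0.
Solving gives n = 5 or n = -7.
Check each candidate in the original equation:
  n = 5: √(49) = 7, while n + 2 = 7 — valid.
  n = -7: √(25) = 5, while n + 2 = -5 — extraneous.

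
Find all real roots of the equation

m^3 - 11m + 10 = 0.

m = -3.7016 or m = 1 or m = 2.7016

Possible rational roots are divisors of 10. Testing m = 1 gives 0, so (m - 1) is a factor.
Divide: m^3 - 11m + 10 = (m - 1)(m^2 + m - 10).
Apply the quadratic formula to m^2 + m - 10 = 0: m = (-1 +/- sqrt(41))/2, i.e. m ~= 2.7016 or m ~= -3.7016.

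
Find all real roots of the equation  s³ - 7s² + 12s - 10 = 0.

Possible rational roots are divisors of -10. Testing s = 5 gives 0, so (s - 5) is a factor.
Divide: s³ - 7s² + 12s - 10 = (s - 5)(s² - 2s + 2).
The quadratic s² - 2s + 2 has discriminant -4 < 0, so no further real roots.

s = 5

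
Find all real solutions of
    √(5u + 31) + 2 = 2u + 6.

Isolate the radical: √(5u + 31) = 2u + 4.
Square both sides: 5u + 31 = (2u + 4)².
Expand and rearrange: 4u² + 11u - 15 = 0.
Solving gives u = 1 or u = -3.75.
Check each candidate in the original equation:
  u = 1: √(36) = 6, while 2u + 4 = 6 — valid.
  u = -3.75: √(12.25) = 3.5, while 2u + 4 = -3.5 — extraneous.

u = 1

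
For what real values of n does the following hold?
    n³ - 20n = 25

n = -3.618 or n = -1.382 or n = 5

Rearrange: n³ - 20n - 25 = 0.
Possible rational roots are divisors of -25. Testing n = 5 gives 0, so (n - 5) is a factor.
Divide: n³ - 20n - 25 = (n - 5)(n² + 5n + 5).
Apply the quadratic formula to n² + 5n + 5 = 0: n = (-5 ± √5)/2, i.e. n ≈ -1.382 or n ≈ -3.618.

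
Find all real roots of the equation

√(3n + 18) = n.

Square both sides: 3n + 18 = (n)².
Expand and rearrange: n² - 3n - 18 = 0.
Solving gives n = 6 or n = -3.
Check each candidate in the original equation:
  n = 6: √(36) = 6, while n = 6 — valid.
  n = -3: √(9) = 3, while n = -3 — extraneous.

n = 6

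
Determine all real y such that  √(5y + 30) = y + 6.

y = -6 or y = -1

Square both sides: 5y + 30 = (y + 6)².
Expand and rearrange: y² + 7y + 6 = 0.
Solving gives y = -1 or y = -6.
Check each candidate in the original equation:
  y = -1: √(25) = 5, while y + 6 = 5 — valid.
  y = -6: √(0) = 0, while y + 6 = 0 — valid.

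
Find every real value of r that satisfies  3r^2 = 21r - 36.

r = 3 or r = 4

Bring every term to one side: 3r^2 - 21r + 36 = 0.
Factor: 3(r - 4)(r - 3) = 0.
So r = 4 or r = 3.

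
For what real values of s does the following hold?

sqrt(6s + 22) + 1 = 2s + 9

s = -3.5 or s = -3

Isolate the radical: sqrt(6s + 22) = 2s + 8.
Square both sides: 6s + 22 = (2s + 8)^2.
Expand and rearrange: 4s^2 + 26s + 42 = 0.
Solving gives s = -3 or s = -3.5.
Check each candidate in the original equation:
  s = -3: sqrt(4) = 2, while 2s + 8 = 2 — valid.
  s = -3.5: sqrt(1) = 1, while 2s + 8 = 1 — valid.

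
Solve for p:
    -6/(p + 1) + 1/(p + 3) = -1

Multiply both sides by (p + 1)(p + 3):
-6(p + 3) + (p + 1) = -(p + 1)(p + 3).
Expand and collect terms: -p^2 + p + 14 = 0.
By the quadratic formula, p = (-1 +/- sqrt(57)) / -2, so p ~= -3.2749 or p ~= 4.2749.
Neither value makes a denominator zero (p != -1, p != -3), so both are valid.

p = -3.2749 or p = 4.2749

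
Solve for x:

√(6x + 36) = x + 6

x = -6 or x = 0

Square both sides: 6x + 36 = (x + 6)².
Expand and rearrange: x² + 6x = 0.
Solving gives x = 0 or x = -6.
Check each candidate in the original equation:
  x = 0: √(36) = 6, while x + 6 = 6 — valid.
  x = -6: √(0) = 0, while x + 6 = 0 — valid.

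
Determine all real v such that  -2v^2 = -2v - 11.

Rearrange to standard form: -2v^2 + 2v + 11 = 0.
Discriminant: (2)^2 - 4*(-2)*11 = 92.
Quadratic formula: v = (-2 +/- sqrt(92)) / (-4).
So v = 1/2 - sqrt(23)/2 ~= -1.8979 or v = 1/2 + sqrt(23)/2 ~= 2.8979.

v = -1.8979 or v = 2.8979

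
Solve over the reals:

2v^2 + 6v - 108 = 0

v = -9 or v = 6

Factor: 2(v - 6)(v + 9) = 0.
So v = 6 or v = -9.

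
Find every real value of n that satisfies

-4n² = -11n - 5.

n = -0.3972 or n = 3.1472

Rearrange to standard form: -4n² + 11n + 5 = 0.
Discriminant: (11)² − 4·(-4)·5 = 201.
Quadratic formula: n = (-11 ± √201) / (-8).
So n = 11/8 - √(201)/8 ≈ -0.3972 or n = 11/8 + √(201)/8 ≈ 3.1472.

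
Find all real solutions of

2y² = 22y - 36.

Bring every term to one side: 2y² - 22y + 36 = 0.
Factor: 2(y - 9)(y - 2) = 0.
So y = 9 or y = 2.

y = 2 or y = 9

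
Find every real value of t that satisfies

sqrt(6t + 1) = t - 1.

Square both sides: 6t + 1 = (t - 1)^2.
Expand and rearrange: t^2 - 8t = 0.
Solving gives t = 8 or t = 0.
Check each candidate in the original equation:
  t = 8: sqrt(49) = 7, while t - 1 = 7 — valid.
  t = 0: sqrt(1) = 1, while t - 1 = -1 — extraneous.

t = 8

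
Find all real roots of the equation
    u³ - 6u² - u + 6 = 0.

Possible rational roots are divisors of 6. Testing u = 1 gives 0, so (u - 1) is a factor.
Divide: u³ - 6u² - u + 6 = (u - 1)(u² - 5u - 6).
Factor the quadratic: u = 6 or u = -1.

u = -1 or u = 1 or u = 6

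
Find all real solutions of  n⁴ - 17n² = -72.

Let u = n². The equation becomes u² - 17u + 72 = 0.
Factor: (u - 8)(u - 9) = 0, so u = 8 or u = 9.
n² = 8 gives n = ±2·√(2) ≈ ±2.8284.
n² = 9 gives n = ±3.

n = -3 or n = -2.8284 or n = 2.8284 or n = 3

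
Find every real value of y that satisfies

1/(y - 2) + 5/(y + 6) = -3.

Multiply both sides by (y - 2)(y + 6):
(y + 6) + 5(y - 2) = -3(y - 2)(y + 6).
Expand and collect terms: -3y² - 18y + 40 = 0.
By the quadratic formula, y = (18 ± √804) / -6, so y ≈ -7.7258 or y ≈ 1.7258.
Neither value makes a denominator zero (y ≠ 2, y ≠ -6), so both are valid.

y = -7.7258 or y = 1.7258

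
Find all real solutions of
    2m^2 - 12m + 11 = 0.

Discriminant: (-12)^2 - 4*2*11 = 56.
Quadratic formula: m = (12 +/- sqrt(56)) / 4.
So m = sqrt(14)/2 + 3 ~= 4.8708 or m = 3 - sqrt(14)/2 ~= 1.1292.

m = 1.1292 or m = 4.8708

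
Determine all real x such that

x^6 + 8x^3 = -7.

Let u = x^3. The equation becomes u^2 + 8u + 7 = 0.
Factor: (u + 7)(u + 1) = 0, so u = -7 or u = -1.
x^3 = -7 gives x = -(7)^(1/3) ~= -1.9129.
x^3 = -1 gives x = -1.

x = -1.9129 or x = -1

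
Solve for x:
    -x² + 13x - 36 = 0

Factor: -1(x - 9)(x - 4) = 0.
So x = 9 or x = 4.

x = 4 or x = 9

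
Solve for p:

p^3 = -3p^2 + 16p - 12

Rearrange: p^3 + 3p^2 - 16p + 12 = 0.
Possible rational roots are divisors of 12. Testing p = 2 gives 0, so (p - 2) is a factor.
Divide: p^3 + 3p^2 - 16p + 12 = (p - 2)(p^2 + 5p - 6).
Factor the quadratic: p = 1 or p = -6.

p = -6 or p = 1 or p = 2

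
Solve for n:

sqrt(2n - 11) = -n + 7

n = 6

Square both sides: 2n - 11 = (-n + 7)^2.
Expand and rearrange: n^2 - 16n + 60 = 0.
Solving gives n = 10 or n = 6.
Check each candidate in the original equation:
  n = 10: sqrt(9) = 3, while -n + 7 = -3 — extraneous.
  n = 6: sqrt(1) = 1, while -n + 7 = 1 — valid.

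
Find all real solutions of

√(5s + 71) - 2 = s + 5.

Isolate the radical: √(5s + 71) = s + 7.
Square both sides: 5s + 71 = (s + 7)².
Expand and rearrange: s² + 9s - 22 = 0.
Solving gives s = 2 or s = -11.
Check each candidate in the original equation:
  s = 2: √(81) = 9, while s + 7 = 9 — valid.
  s = -11: √(16) = 4, while s + 7 = -4 — extraneous.

s = 2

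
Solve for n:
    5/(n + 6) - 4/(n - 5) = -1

Multiply both sides by (n + 6)(n - 5):
5(n - 5) - 4(n + 6) = -(n + 6)(n - 5).
Expand and collect terms: -n^2 - 2n + 79 = 0.
By the quadratic formula, n = (2 +/- sqrt(320)) / -2, so n ~= -9.9443 or n ~= 7.9443.
Neither value makes a denominator zero (n != -6, n != 5), so both are valid.

n = -9.9443 or n = 7.9443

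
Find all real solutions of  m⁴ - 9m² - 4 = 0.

Let u = m². The equation becomes u² - 9u - 4 = 0.
By the quadratic formula, u = 9/2 + √(97)/2 or u = 9/2 - √(97)/2.
m² = 9/2 + √(97)/2 gives m = ±√(9/2 + √(97)/2) ≈ ±3.0699.
m² = 9/2 - √(97)/2 < 0 has no real solution.

m = -3.0699 or m = 3.0699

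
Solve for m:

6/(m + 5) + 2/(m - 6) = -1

Multiply both sides by (m + 5)(m - 6):
6(m - 6) + 2(m + 5) = -(m + 5)(m - 6).
Expand and collect terms: -m^2 - 7m + 56 = 0.
By the quadratic formula, m = (7 +/- sqrt(273)) / -2, so m ~= -11.7614 or m ~= 4.7614.
Neither value makes a denominator zero (m != -5, m != 6), so both are valid.

m = -11.7614 or m = 4.7614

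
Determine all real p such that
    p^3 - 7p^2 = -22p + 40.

p = 4

Rearrange: p^3 - 7p^2 + 22p - 40 = 0.
Possible rational roots are divisors of -40. Testing p = 4 gives 0, so (p - 4) is a factor.
Divide: p^3 - 7p^2 + 22p - 40 = (p - 4)(p^2 - 3p + 10).
The quadratic p^2 - 3p + 10 has discriminant -31 < 0, so no further real roots.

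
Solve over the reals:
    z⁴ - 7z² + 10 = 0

z = -2.2361 or z = -1.4142 or z = 1.4142 or z = 2.2361

Let u = z². The equation becomes u² - 7u + 10 = 0.
Factor: (u - 2)(u - 5) = 0, so u = 2 or u = 5.
z² = 2 gives z = ±√(2) ≈ ±1.4142.
z² = 5 gives z = ±√(5) ≈ ±2.2361.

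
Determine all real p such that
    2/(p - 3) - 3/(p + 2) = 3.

p = -2.8985 or p = 3.5651

Multiply both sides by (p - 3)(p + 2):
2(p + 2) - 3(p - 3) = 3(p - 3)(p + 2).
Expand and collect terms: 3p² - 2p - 31 = 0.
By the quadratic formula, p = (2 ± √376) / 6, so p ≈ 3.5651 or p ≈ -2.8985.
Neither value makes a denominator zero (p ≠ 3, p ≠ -2), so both are valid.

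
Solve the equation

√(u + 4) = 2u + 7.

u = -3

Square both sides: u + 4 = (2u + 7)².
Expand and rearrange: 4u² + 27u + 45 = 0.
Solving gives u = -3 or u = -3.75.
Check each candidate in the original equation:
  u = -3: √(1) = 1, while 2u + 7 = 1 — valid.
  u = -3.75: √(0.25) = 0.5, while 2u + 7 = -0.5 — extraneous.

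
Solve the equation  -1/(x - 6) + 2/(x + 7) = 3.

Multiply both sides by (x - 6)(x + 7):
-(x + 7) + 2(x - 6) = 3(x - 6)(x + 7).
Expand and collect terms: 3x^2 + 2x - 107 = 0.
By the quadratic formula, x = (-2 +/- sqrt(1288)) / 6, so x ~= 5.6481 or x ~= -6.3148.
Neither value makes a denominator zero (x != 6, x != -7), so both are valid.

x = -6.3148 or x = 5.6481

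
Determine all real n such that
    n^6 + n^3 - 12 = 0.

n = -1.5874 or n = 1.4422

Let u = n^3. The equation becomes u^2 + u - 12 = 0.
Factor: (u + 4)(u - 3) = 0, so u = -4 or u = 3.
n^3 = -4 gives n = -(4)^(1/3) ~= -1.5874.
n^3 = 3 gives n = (3)^(1/3) ~= 1.4422.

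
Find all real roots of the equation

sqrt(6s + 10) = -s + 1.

s = -1

Square both sides: 6s + 10 = (-s + 1)^2.
Expand and rearrange: s^2 - 8s - 9 = 0.
Solving gives s = 9 or s = -1.
Check each candidate in the original equation:
  s = 9: sqrt(64) = 8, while -s + 1 = -8 — extraneous.
  s = -1: sqrt(4) = 2, while -s + 1 = 2 — valid.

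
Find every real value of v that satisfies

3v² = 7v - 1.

Rearrange to standard form: 3v² - 7v + 1 = 0.
Discriminant: (-7)² − 4·3·1 = 37.
Quadratic formula: v = (7 ± √37) / 6.
So v = √(37)/6 + 7/6 ≈ 2.1805 or v = 7/6 - √(37)/6 ≈ 0.1529.

v = 0.1529 or v = 2.1805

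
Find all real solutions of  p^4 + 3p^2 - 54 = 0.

p = -2.4495 or p = 2.4495

Let u = p^2. The equation becomes u^2 + 3u - 54 = 0.
Factor: (u - 6)(u + 9) = 0, so u = 6 or u = -9.
p^2 = 6 gives p = +/-sqrt(6) ~= +/-2.4495.
p^2 = -9 < 0 has no real solution.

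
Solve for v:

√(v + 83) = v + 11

Square both sides: v + 83 = (v + 11)².
Expand and rearrange: v² + 21v + 38 = 0.
Solving gives v = -2 or v = -19.
Check each candidate in the original equation:
  v = -2: √(81) = 9, while v + 11 = 9 — valid.
  v = -19: √(64) = 8, while v + 11 = -8 — extraneous.

v = -2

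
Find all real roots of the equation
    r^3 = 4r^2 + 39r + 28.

Rearrange: r^3 - 4r^2 - 39r - 28 = 0.
Possible rational roots are divisors of -28. Testing r = -4 gives 0, so (r + 4) is a factor.
Divide: r^3 - 4r^2 - 39r - 28 = (r + 4)(r^2 - 8r - 7).
Apply the quadratic formula to r^2 - 8r - 7 = 0: r = (8 +/- sqrt(92))/2, i.e. r ~= 8.7958 or r ~= -0.7958.

r = -4 or r = -0.7958 or r = 8.7958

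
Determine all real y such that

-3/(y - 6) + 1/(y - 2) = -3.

Multiply both sides by (y - 6)(y - 2):
-3(y - 2) + (y - 6) = -3(y - 6)(y - 2).
Expand and collect terms: -3y^2 + 26y - 36 = 0.
By the quadratic formula, y = (-26 +/- sqrt(244)) / -6, so y ~= 1.7299 or y ~= 6.9367.
Neither value makes a denominator zero (y != 6, y != 2), so both are valid.

y = 1.7299 or y = 6.9367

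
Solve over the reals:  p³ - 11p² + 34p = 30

p = 1.5505 or p = 3 or p = 6.4495

Rearrange: p³ - 11p² + 34p - 30 = 0.
Possible rational roots are divisors of -30. Testing p = 3 gives 0, so (p - 3) is a factor.
Divide: p³ - 11p² + 34p - 30 = (p - 3)(p² - 8p + 10).
Apply the quadratic formula to p² - 8p + 10 = 0: p = (8 ± √24)/2, i.e. p ≈ 6.4495 or p ≈ 1.5505.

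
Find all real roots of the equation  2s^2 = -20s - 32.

s = -8 or s = -2

Bring every term to one side: 2s^2 + 20s + 32 = 0.
Factor: 2(s + 2)(s + 8) = 0.
So s = -2 or s = -8.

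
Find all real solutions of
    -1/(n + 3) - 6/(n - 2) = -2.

n = -2.6949 or n = 5.1949

Multiply both sides by (n + 3)(n - 2):
-(n - 2) - 6(n + 3) = -2(n + 3)(n - 2).
Expand and collect terms: -2n² + 5n + 28 = 0.
By the quadratic formula, n = (-5 ± √249) / -4, so n ≈ -2.6949 or n ≈ 5.1949.
Neither value makes a denominator zero (n ≠ -3, n ≠ 2), so both are valid.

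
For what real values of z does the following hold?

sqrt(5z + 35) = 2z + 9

Square both sides: 5z + 35 = (2z + 9)^2.
Expand and rearrange: 4z^2 + 31z + 46 = 0.
Solving gives z = -2 or z = -5.75.
Check each candidate in the original equation:
  z = -2: sqrt(25) = 5, while 2z + 9 = 5 — valid.
  z = -5.75: sqrt(6.25) = 2.5, while 2z + 9 = -2.5 — extraneous.

z = -2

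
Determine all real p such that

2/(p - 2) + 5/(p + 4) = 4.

Multiply both sides by (p - 2)(p + 4):
2(p + 4) + 5(p - 2) = 4(p - 2)(p + 4).
Expand and collect terms: 4p^2 + p - 30 = 0.
By the quadratic formula, p = (-1 +/- sqrt(481)) / 8, so p ~= 2.6165 or p ~= -2.8665.
Neither value makes a denominator zero (p != 2, p != -4), so both are valid.

p = -2.8665 or p = 2.6165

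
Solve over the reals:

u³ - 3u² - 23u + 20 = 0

Possible rational roots are divisors of 20. Testing u = -4 gives 0, so (u + 4) is a factor.
Divide: u³ - 3u² - 23u + 20 = (u + 4)(u² - 7u + 5).
Apply the quadratic formula to u² - 7u + 5 = 0: u = (7 ± √29)/2, i.e. u ≈ 6.1926 or u ≈ 0.8074.

u = -4 or u = 0.8074 or u = 6.1926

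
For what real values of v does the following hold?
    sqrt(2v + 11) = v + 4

v = -1

Square both sides: 2v + 11 = (v + 4)^2.
Expand and rearrange: v^2 + 6v + 5 = 0.
Solving gives v = -1 or v = -5.
Check each candidate in the original equation:
  v = -1: sqrt(9) = 3, while v + 4 = 3 — valid.
  v = -5: sqrt(1) = 1, while v + 4 = -1 — extraneous.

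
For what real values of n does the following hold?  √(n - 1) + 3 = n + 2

Isolate the radical: √(n - 1) = n - 1.
Square both sides: n - 1 = (n - 1)².
Expand and rearrange: n² - 3n + 2 = 0.
Solving gives n = 2 or n = 1.
Check each candidate in the original equation:
  n = 2: √(1) = 1, while n - 1 = 1 — valid.
  n = 1: √(0) = 0, while n - 1 = 0 — valid.

n = 1 or n = 2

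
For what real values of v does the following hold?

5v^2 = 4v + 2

Rearrange to standard form: 5v^2 - 4v - 2 = 0.
Discriminant: (-4)^2 - 4*5*(-2) = 56.
Quadratic formula: v = (4 +/- sqrt(56)) / 10.
So v = 2/5 + sqrt(14)/5 ~= 1.1483 or v = 2/5 - sqrt(14)/5 ~= -0.3483.

v = -0.3483 or v = 1.1483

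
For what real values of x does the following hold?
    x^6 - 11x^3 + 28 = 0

Let u = x^3. The equation becomes u^2 - 11u + 28 = 0.
Factor: (u - 4)(u - 7) = 0, so u = 4 or u = 7.
x^3 = 4 gives x = (4)^(1/3) ~= 1.5874.
x^3 = 7 gives x = (7)^(1/3) ~= 1.9129.

x = 1.5874 or x = 1.9129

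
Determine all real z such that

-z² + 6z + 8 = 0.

Discriminant: (6)² − 4·(-1)·8 = 68.
Quadratic formula: z = (-6 ± √68) / (-2).
So z = 3 - √(17) ≈ -1.1231 or z = 3 + √(17) ≈ 7.1231.

z = -1.1231 or z = 7.1231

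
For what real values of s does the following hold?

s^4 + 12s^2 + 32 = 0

Let u = s^2. The equation becomes u^2 + 12u + 32 = 0.
Factor: (u + 8)(u + 4) = 0, so u = -8 or u = -4.
s^2 = -8 < 0 has no real solution.
s^2 = -4 < 0 has no real solution.

No real solutions.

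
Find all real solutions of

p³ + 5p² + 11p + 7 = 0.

p = -1

Possible rational roots are divisors of 7. Testing p = -1 gives 0, so (p + 1) is a factor.
Divide: p³ + 5p² + 11p + 7 = (p + 1)(p² + 4p + 7).
The quadratic p² + 4p + 7 has discriminant -12 < 0, so no further real roots.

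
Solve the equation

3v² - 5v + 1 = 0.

Discriminant: (-5)² − 4·3·1 = 13.
Quadratic formula: v = (5 ± √13) / 6.
So v = √(13)/6 + 5/6 ≈ 1.4343 or v = 5/6 - √(13)/6 ≈ 0.2324.

v = 0.2324 or v = 1.4343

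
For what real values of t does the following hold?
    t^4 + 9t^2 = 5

Let u = t^2. The equation becomes u^2 + 9u - 5 = 0.
By the quadratic formula, u = -9/2 + sqrt(101)/2 or u = -sqrt(101)/2 - 9/2.
t^2 = -9/2 + sqrt(101)/2 gives t = +/-sqrt(-9/2 + sqrt(101)/2) ~= +/-0.7245.
t^2 = -sqrt(101)/2 - 9/2 < 0 has no real solution.

t = -0.7245 or t = 0.7245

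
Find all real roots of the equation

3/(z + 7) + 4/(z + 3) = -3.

z = -8.3333 or z = -4

Multiply both sides by (z + 7)(z + 3):
3(z + 3) + 4(z + 7) = -3(z + 7)(z + 3).
Expand and collect terms: -3z^2 - 37z - 100 = 0.
Factor or apply the quadratic formula: z = -8.3333 or z = -4.
Neither value makes a denominator zero (z != -7, z != -3), so both are valid.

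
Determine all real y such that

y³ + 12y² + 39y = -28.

y = -7 or y = -4 or y = -1

Rearrange: y³ + 12y² + 39y + 28 = 0.
Possible rational roots are divisors of 28. Testing y = -4 gives 0, so (y + 4) is a factor.
Divide: y³ + 12y² + 39y + 28 = (y + 4)(y² + 8y + 7).
Factor the quadratic: y = -1 or y = -7.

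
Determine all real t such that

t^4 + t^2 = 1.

t = -0.7862 or t = 0.7862

Let u = t^2. The equation becomes u^2 + u - 1 = 0.
By the quadratic formula, u = -1/2 + sqrt(5)/2 or u = -sqrt(5)/2 - 1/2.
t^2 = -1/2 + sqrt(5)/2 gives t = +/-sqrt(-1/2 + sqrt(5)/2) ~= +/-0.7862.
t^2 = -sqrt(5)/2 - 1/2 < 0 has no real solution.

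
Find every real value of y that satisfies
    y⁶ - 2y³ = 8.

Let u = y³. The equation becomes u² - 2u - 8 = 0.
Factor: (u + 2)(u - 4) = 0, so u = -2 or u = 4.
y³ = -2 gives y = -∛(2) ≈ -1.2599.
y³ = 4 gives y = ∛(4) ≈ 1.5874.

y = -1.2599 or y = 1.5874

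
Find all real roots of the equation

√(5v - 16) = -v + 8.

Square both sides: 5v - 16 = (-v + 8)².
Expand and rearrange: v² - 21v + 80 = 0.
Solving gives v = 16 or v = 5.
Check each candidate in the original equation:
  v = 16: √(64) = 8, while -v + 8 = -8 — extraneous.
  v = 5: √(9) = 3, while -v + 8 = 3 — valid.

v = 5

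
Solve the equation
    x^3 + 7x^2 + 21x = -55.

x = -5

Rearrange: x^3 + 7x^2 + 21x + 55 = 0.
Possible rational roots are divisors of 55. Testing x = -5 gives 0, so (x + 5) is a factor.
Divide: x^3 + 7x^2 + 21x + 55 = (x + 5)(x^2 + 2x + 11).
The quadratic x^2 + 2x + 11 has discriminant -40 < 0, so no further real roots.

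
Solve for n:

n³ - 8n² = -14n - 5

n = -0.3028 or n = 3.3028 or n = 5

Rearrange: n³ - 8n² + 14n + 5 = 0.
Possible rational roots are divisors of 5. Testing n = 5 gives 0, so (n - 5) is a factor.
Divide: n³ - 8n² + 14n + 5 = (n - 5)(n² - 3n - 1).
Apply the quadratic formula to n² - 3n - 1 = 0: n = (3 ± √13)/2, i.e. n ≈ 3.3028 or n ≈ -0.3028.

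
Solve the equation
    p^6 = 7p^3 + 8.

Let u = p^3. The equation becomes u^2 - 7u - 8 = 0.
Factor: (u - 8)(u + 1) = 0, so u = 8 or u = -1.
p^3 = 8 gives p = 2.
p^3 = -1 gives p = -1.

p = -1 or p = 2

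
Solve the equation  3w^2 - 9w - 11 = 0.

Discriminant: (-9)^2 - 4*3*(-11) = 213.
Quadratic formula: w = (9 +/- sqrt(213)) / 6.
So w = 3/2 + sqrt(213)/6 ~= 3.9324 or w = 3/2 - sqrt(213)/6 ~= -0.9324.

w = -0.9324 or w = 3.9324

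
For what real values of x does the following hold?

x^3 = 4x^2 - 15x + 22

Rearrange: x^3 - 4x^2 + 15x - 22 = 0.
Possible rational roots are divisors of -22. Testing x = 2 gives 0, so (x - 2) is a factor.
Divide: x^3 - 4x^2 + 15x - 22 = (x - 2)(x^2 - 2x + 11).
The quadratic x^2 - 2x + 11 has discriminant -40 < 0, so no further real roots.

x = 2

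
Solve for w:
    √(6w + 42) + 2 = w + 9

Isolate the radical: √(6w + 42) = w + 7.
Square both sides: 6w + 42 = (w + 7)².
Expand and rearrange: w² + 8w + 7 = 0.
Solving gives w = -1 or w = -7.
Check each candidate in the original equation:
  w = -1: √(36) = 6, while w + 7 = 6 — valid.
  w = -7: √(0) = 0, while w + 7 = 0 — valid.

w = -7 or w = -1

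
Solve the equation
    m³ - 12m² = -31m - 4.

Rearrange: m³ - 12m² + 31m + 4 = 0.
Possible rational roots are divisors of 4. Testing m = 4 gives 0, so (m - 4) is a factor.
Divide: m³ - 12m² + 31m + 4 = (m - 4)(m² - 8m - 1).
Apply the quadratic formula to m² - 8m - 1 = 0: m = (8 ± √68)/2, i.e. m ≈ 8.1231 or m ≈ -0.1231.

m = -0.1231 or m = 4 or m = 8.1231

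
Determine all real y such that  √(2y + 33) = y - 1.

Square both sides: 2y + 33 = (y - 1)².
Expand and rearrange: y² - 4y - 32 = 0.
Solving gives y = 8 or y = -4.
Check each candidate in the original equation:
  y = 8: √(49) = 7, while y - 1 = 7 — valid.
  y = -4: √(25) = 5, while y - 1 = -5 — extraneous.

y = 8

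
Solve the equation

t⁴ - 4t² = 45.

Let u = t². The equation becomes u² - 4u - 45 = 0.
Factor: (u - 9)(u + 5) = 0, so u = 9 or u = -5.
t² = 9 gives t = ±3.
t² = -5 < 0 has no real solution.

t = -3 or t = 3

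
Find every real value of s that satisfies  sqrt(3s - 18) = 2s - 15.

Square both sides: 3s - 18 = (2s - 15)^2.
Expand and rearrange: 4s^2 - 63s + 243 = 0.
Solving gives s = 9 or s = 6.75.
Check each candidate in the original equation:
  s = 9: sqrt(9) = 3, while 2s - 15 = 3 — valid.
  s = 6.75: sqrt(2.25) = 1.5, while 2s - 15 = -1.5 — extraneous.

s = 9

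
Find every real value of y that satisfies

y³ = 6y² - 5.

y = -0.8541 or y = 1 or y = 5.8541

Rearrange: y³ - 6y² + 5 = 0.
Possible rational roots are divisors of 5. Testing y = 1 gives 0, so (y - 1) is a factor.
Divide: y³ - 6y² + 5 = (y - 1)(y² - 5y - 5).
Apply the quadratic formula to y² - 5y - 5 = 0: y = (5 ± √45)/2, i.e. y ≈ 5.8541 or y ≈ -0.8541.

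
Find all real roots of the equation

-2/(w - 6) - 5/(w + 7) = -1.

Multiply both sides by (w - 6)(w + 7):
-2(w + 7) - 5(w - 6) = -(w - 6)(w + 7).
Expand and collect terms: -w^2 + 6w + 26 = 0.
By the quadratic formula, w = (-6 +/- sqrt(140)) / -2, so w ~= -2.9161 or w ~= 8.9161.
Neither value makes a denominator zero (w != 6, w != -7), so both are valid.

w = -2.9161 or w = 8.9161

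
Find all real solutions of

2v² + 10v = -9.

v = -3.8229 or v = -1.1771

Rearrange to standard form: 2v² + 10v + 9 = 0.
Discriminant: (10)² − 4·2·9 = 28.
Quadratic formula: v = (-10 ± √28) / 4.
So v = -5/2 + √(7)/2 ≈ -1.1771 or v = -5/2 - √(7)/2 ≈ -3.8229.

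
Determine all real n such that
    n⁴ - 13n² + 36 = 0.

Let u = n². The equation becomes u² - 13u + 36 = 0.
Factor: (u - 4)(u - 9) = 0, so u = 4 or u = 9.
n² = 4 gives n = ±2.
n² = 9 gives n = ±3.

n = -3 or n = -2 or n = 2 or n = 3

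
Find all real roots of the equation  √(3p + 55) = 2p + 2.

p = 3

Square both sides: 3p + 55 = (2p + 2)².
Expand and rearrange: 4p² + 5p - 51 = 0.
Solving gives p = 3 or p = -4.25.
Check each candidate in the original equation:
  p = 3: √(64) = 8, while 2p + 2 = 8 — valid.
  p = -4.25: √(42.25) = 6.5, while 2p + 2 = -6.5 — extraneous.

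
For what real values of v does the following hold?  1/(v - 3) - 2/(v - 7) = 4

Multiply both sides by (v - 3)(v - 7):
(v - 7) - 2(v - 3) = 4(v - 3)(v - 7).
Expand and collect terms: 4v² - 39v + 85 = 0.
By the quadratic formula, v = (39 ± √161) / 8, so v ≈ 6.4611 or v ≈ 3.2889.
Neither value makes a denominator zero (v ≠ 3, v ≠ 7), so both are valid.

v = 3.2889 or v = 6.4611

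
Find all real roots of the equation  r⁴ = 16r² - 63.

r = -3 or r = -2.6458 or r = 2.6458 or r = 3

Let u = r². The equation becomes u² - 16u + 63 = 0.
Factor: (u - 9)(u - 7) = 0, so u = 9 or u = 7.
r² = 9 gives r = ±3.
r² = 7 gives r = ±√(7) ≈ ±2.6458.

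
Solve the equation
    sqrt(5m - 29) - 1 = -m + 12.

m = 9

Isolate the radical: sqrt(5m - 29) = -m + 13.
Square both sides: 5m - 29 = (-m + 13)^2.
Expand and rearrange: m^2 - 31m + 198 = 0.
Solving gives m = 22 or m = 9.
Check each candidate in the original equation:
  m = 22: sqrt(81) = 9, while -m + 13 = -9 — extraneous.
  m = 9: sqrt(16) = 4, while -m + 13 = 4 — valid.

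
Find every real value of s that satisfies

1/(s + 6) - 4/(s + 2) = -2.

Multiply both sides by (s + 6)(s + 2):
(s + 2) - 4(s + 6) = -2(s + 6)(s + 2).
Expand and collect terms: -2s² - 13s - 2 = 0.
By the quadratic formula, s = (13 ± √153) / -4, so s ≈ -6.3423 or s ≈ -0.1577.
Neither value makes a denominator zero (s ≠ -6, s ≠ -2), so both are valid.

s = -6.3423 or s = -0.1577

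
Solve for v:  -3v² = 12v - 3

v = -4.2361 or v = 0.2361

Rearrange to standard form: -3v² - 12v + 3 = 0.
Discriminant: (-12)² − 4·(-3)·3 = 180.
Quadratic formula: v = (12 ± √180) / (-6).
So v = -√(5) - 2 ≈ -4.2361 or v = -2 + √(5) ≈ 0.2361.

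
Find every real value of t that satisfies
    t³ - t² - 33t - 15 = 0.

t = -5 or t = -0.4641 or t = 6.4641

Possible rational roots are divisors of -15. Testing t = -5 gives 0, so (t + 5) is a factor.
Divide: t³ - t² - 33t - 15 = (t + 5)(t² - 6t - 3).
Apply the quadratic formula to t² - 6t - 3 = 0: t = (6 ± √48)/2, i.e. t ≈ 6.4641 or t ≈ -0.4641.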